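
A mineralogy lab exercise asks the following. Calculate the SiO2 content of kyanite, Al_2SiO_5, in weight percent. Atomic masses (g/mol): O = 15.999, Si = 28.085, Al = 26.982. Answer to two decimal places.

37.08 wt%

M(Al_2SiO_5) = 162.044 g/mol; M(SiO2) = 60.083 g/mol.
Moles SiO2 per formula unit = 1 Si ÷ 1 = 1.0000.
SiO2 fraction = (1.0000 × 60.083) / 162.044 = 60.083/162.044 = 0.3708.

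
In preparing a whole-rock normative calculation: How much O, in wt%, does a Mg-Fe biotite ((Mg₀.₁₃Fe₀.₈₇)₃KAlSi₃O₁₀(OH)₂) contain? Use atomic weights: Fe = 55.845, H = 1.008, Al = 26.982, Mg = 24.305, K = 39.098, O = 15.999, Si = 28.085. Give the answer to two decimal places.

38.43 wt%

Molar mass of (Mg₀.₁₃Fe₀.₈₇)₃KAlSi₃O₁₀(OH)₂: 0.39×24.305 + 2.61×55.845 + 1×39.098 + 1×26.982 + 3×28.085 + 12×15.999 + 2×1.008 = 499.573 g/mol.
Mass of O per formula unit: 12 × 15.999 = 191.988 g.
Weight fraction O = 191.988 / 499.573 = 0.3843.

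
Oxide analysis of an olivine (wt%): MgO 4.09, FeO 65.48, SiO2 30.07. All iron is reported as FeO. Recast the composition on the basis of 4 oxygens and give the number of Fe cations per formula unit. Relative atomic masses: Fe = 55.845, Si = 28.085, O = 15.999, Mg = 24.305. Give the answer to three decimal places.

1.810 Fe apfu

4.09 wt% MgO ÷ 40.304 g/mol = 0.10148 mol, giving 0.10148 Mg and 0.10148 O.
65.48 wt% FeO ÷ 71.844 g/mol = 0.91142 mol, giving 0.91142 Fe and 0.91142 O.
30.07 wt% SiO2 ÷ 60.083 g/mol = 0.50047 mol, giving 0.50047 Si and 1.00094 O.
Oxygen sums to 2.01384; scaling by 4/2.01384 = 1.98626 puts the formula on 4 O.
Fe: 0.91142 × 1.98626 = 1.810 atoms per formula unit.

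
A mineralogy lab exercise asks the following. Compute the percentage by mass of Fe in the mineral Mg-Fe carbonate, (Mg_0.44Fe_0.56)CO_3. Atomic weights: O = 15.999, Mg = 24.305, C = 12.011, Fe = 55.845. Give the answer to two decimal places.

M((Mg_0.44Fe_0.56)CO_3) = 101.975 g/mol.
Fe contributes 0.56 × 55.845 = 31.273 g per mole.
31.273/101.975 = 0.3067 → 30.67%.

30.67 wt%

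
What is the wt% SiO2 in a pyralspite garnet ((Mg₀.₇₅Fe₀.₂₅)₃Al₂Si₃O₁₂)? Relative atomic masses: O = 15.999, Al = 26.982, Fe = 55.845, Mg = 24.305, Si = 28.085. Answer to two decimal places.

42.23 wt%

Molar mass of (Mg₀.₇₅Fe₀.₂₅)₃Al₂Si₃O₁₂ = 2.25×24.305 + 0.75×55.845 + 2×26.982 + 3×28.085 + 12×15.999 = 426.777 g/mol.
Each formula unit contains 3 Si, equivalent to 3/1 = 3.0000 mol SiO2.
M(SiO2) = 1×28.085 + 2×15.999 = 60.083 g/mol.
Mass of SiO2 per formula unit = 3.0000 × 60.083 = 180.249 g.
SiO2 wt% = 180.249 / 426.777 × 100 = 42.23%.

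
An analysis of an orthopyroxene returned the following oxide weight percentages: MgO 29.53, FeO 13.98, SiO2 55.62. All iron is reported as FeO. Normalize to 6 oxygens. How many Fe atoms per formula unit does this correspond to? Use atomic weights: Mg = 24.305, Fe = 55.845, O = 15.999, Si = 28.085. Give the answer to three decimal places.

MgO (M=40.304): mol = 0.73268; Mg = 0.73268, O = 0.73268.
FeO (M=71.844): mol = 0.19459; Fe = 0.19459, O = 0.19459.
SiO2 (M=60.083): mol = 0.92572; Si = 0.92572, O = 1.85144.
ΣO = 2.77871; factor = 6/ΣO = 2.15928.
Fe apfu = 0.19459 × 2.15928 = 0.420.

0.420 Fe apfu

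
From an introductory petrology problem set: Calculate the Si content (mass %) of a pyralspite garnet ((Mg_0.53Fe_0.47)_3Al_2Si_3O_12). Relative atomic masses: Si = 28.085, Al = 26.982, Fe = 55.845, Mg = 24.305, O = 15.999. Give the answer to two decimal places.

Molar mass of (Mg_0.53Fe_0.47)_3Al_2Si_3O_12: 1.59*24.305 + 1.41*55.845 + 2*26.982 + 3*28.085 + 12*15.999 = 447.593 g/mol.
Mass of Si per formula unit: 3 × 28.085 = 84.255 g.
Weight fraction Si = 84.255 / 447.593 = 0.1882.

18.82 mass %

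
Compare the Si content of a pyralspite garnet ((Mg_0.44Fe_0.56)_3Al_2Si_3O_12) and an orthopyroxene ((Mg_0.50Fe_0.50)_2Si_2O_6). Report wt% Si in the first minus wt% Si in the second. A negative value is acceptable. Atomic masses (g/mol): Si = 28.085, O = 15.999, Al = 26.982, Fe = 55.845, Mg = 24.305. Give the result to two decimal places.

-5.71 percentage points

First mineral: 84.255 g Si in 456.109 g formula = 18.47 wt% Si.
Second mineral: 56.170 g Si in 232.314 g formula = 24.18 wt% Si.
18.47% − 24.18% gives a difference of -5.71 percentage points.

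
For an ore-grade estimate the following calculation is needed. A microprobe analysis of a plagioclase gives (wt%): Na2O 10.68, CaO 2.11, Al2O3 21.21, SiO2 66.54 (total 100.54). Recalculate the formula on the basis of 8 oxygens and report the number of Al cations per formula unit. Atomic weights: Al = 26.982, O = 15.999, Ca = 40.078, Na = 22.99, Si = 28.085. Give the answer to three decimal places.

1.092 Al apfu

Na2O (M=61.979): mol = 0.17232; Na = 0.34464, O = 0.17232.
CaO (M=56.077): mol = 0.03763; Ca = 0.03763, O = 0.03763.
Al2O3 (M=101.961): mol = 0.20802; Al = 0.41604, O = 0.62406.
SiO2 (M=60.083): mol = 1.10747; Si = 1.10747, O = 2.21494.
ΣO = 3.04895; factor = 8/ΣO = 2.62385.
Al apfu = 0.41604 × 2.62385 = 1.092.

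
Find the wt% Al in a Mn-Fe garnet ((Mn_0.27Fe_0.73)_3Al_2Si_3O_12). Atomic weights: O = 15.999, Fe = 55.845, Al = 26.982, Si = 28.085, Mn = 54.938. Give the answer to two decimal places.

10.86 wt%

Formula mass = 0.81×54.938 + 2.19×55.845 + 2×26.982 + 3×28.085 + 12×15.999 = 497.007 g/mol, of which 53.964 g is Al.
So Al makes up 53.964/497.007 = 0.1086 of the mass, i.e. 10.86%.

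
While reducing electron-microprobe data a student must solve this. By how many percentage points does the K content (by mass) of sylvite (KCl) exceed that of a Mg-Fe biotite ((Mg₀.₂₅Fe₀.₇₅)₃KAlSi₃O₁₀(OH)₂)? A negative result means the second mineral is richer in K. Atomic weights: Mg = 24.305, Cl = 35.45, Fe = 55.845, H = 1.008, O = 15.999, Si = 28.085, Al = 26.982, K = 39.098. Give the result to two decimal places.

44.44 percentage points

First mineral: 39.098 g K in 74.548 g formula = 52.45 wt% K.
Second mineral: 39.098 g K in 488.219 g formula = 8.01 wt% K.
52.45% − 8.01% gives a difference of 44.44 percentage points.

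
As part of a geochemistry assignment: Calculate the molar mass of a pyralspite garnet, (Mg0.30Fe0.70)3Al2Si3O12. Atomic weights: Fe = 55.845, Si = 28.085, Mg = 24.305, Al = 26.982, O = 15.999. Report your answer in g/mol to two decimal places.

469.36 g/mol

M = 0.90·24.305 + 2.10·55.845 + 2·26.982 + 3·28.085 + 12·15.999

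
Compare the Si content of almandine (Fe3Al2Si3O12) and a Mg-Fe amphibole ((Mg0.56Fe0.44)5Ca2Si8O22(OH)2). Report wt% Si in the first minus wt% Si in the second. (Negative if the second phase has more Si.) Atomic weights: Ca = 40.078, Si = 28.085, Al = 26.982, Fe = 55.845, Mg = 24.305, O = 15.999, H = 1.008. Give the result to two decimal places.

Si in Fe3Al2Si3O12: molar mass 497.742 g/mol; 3×28.085 = 84.255 g → 16.93 wt%.
Si in (Mg0.56Fe0.44)5Ca2Si8O22(OH)2: molar mass 881.741 g/mol; 8×28.085 = 224.680 g → 25.48 wt%.
Difference = 16.93 − 25.48 = -8.55 percentage points.

-8.55 percentage points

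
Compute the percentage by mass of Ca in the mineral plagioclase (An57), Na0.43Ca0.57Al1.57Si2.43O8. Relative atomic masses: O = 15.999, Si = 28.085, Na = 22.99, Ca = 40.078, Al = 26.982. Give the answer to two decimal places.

M(Na0.43Ca0.57Al1.57Si2.43O8) = 271.330 g/mol.
Ca contributes 0.57 × 40.078 = 22.844 g per mole.
22.844/271.330 = 0.0842 → 8.42%.

8.42 wt%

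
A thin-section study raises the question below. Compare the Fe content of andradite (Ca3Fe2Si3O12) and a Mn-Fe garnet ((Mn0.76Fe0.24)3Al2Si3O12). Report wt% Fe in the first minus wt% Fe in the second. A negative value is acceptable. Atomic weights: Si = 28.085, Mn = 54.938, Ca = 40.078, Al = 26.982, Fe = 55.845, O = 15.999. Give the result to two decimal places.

13.87 percentage points

Fe in Ca3Fe2Si3O12: molar mass 508.167 g/mol; 2×55.845 = 111.690 g → 21.98 wt%.
Fe in (Mn0.76Fe0.24)3Al2Si3O12: molar mass 495.674 g/mol; 0.72×55.845 = 40.208 g → 8.11 wt%.
Difference = 21.98 − 8.11 = 13.87 percentage points.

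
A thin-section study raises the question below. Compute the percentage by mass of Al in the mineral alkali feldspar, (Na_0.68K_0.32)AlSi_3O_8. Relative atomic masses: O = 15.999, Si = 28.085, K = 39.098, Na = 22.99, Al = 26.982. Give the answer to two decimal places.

Formula mass = 0.68×22.99 + 0.32×39.098 + 1×26.982 + 3×28.085 + 8×15.999 = 267.374 g/mol, of which 26.982 g is Al.
So Al makes up 26.982/267.374 = 0.1009 of the mass, i.e. 10.09%.

10.09 weight percent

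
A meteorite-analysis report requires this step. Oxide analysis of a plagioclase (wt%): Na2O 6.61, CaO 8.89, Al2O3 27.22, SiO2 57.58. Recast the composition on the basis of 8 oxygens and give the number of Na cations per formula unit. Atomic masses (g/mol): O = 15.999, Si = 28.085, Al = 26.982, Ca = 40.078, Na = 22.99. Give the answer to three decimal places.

0.572 Na apfu

6.61 wt% Na2O ÷ 61.979 g/mol = 0.10665 mol, giving 0.21330 Na and 0.10665 O.
8.89 wt% CaO ÷ 56.077 g/mol = 0.15853 mol, giving 0.15853 Ca and 0.15853 O.
27.22 wt% Al2O3 ÷ 101.961 g/mol = 0.26696 mol, giving 0.53392 Al and 0.80088 O.
57.58 wt% SiO2 ÷ 60.083 g/mol = 0.95834 mol, giving 0.95834 Si and 1.91668 O.
Oxygen sums to 2.98274; scaling by 8/2.98274 = 2.68210 puts the formula on 8 O.
Na: 0.21330 × 2.68210 = 0.572 atoms per formula unit.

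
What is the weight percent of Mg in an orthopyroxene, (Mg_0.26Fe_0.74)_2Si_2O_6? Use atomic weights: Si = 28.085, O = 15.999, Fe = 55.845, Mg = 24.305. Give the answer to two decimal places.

Molar mass of (Mg_0.26Fe_0.74)_2Si_2O_6: 0.52·24.305 + 1.48·55.845 + 2·28.085 + 6·15.999 = 247.453 g/mol.
Mass of Mg per formula unit: 0.52 × 24.305 = 12.639 g.
Weight fraction Mg = 12.639 / 247.453 = 0.0511.

5.11 weight percent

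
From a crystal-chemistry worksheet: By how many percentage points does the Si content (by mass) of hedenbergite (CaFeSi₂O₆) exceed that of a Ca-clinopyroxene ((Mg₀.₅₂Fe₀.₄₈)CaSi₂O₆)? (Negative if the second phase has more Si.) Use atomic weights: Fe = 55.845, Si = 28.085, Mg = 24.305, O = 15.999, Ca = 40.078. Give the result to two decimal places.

M(CaFeSi₂O₆) = 248.087 g/mol, so wt% Si = 56.170/248.087 × 100 = 22.64%.
M((Mg₀.₅₂Fe₀.₄₈)CaSi₂O₆) = 231.686 g/mol, so wt% Si = 56.170/231.686 × 100 = 24.24%.
22.64 − 24.24 = -1.60 pp.

-1.60 percentage points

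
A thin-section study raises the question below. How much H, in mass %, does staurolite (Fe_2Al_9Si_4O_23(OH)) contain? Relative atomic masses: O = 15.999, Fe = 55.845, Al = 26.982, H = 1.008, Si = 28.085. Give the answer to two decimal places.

0.12 mass %

Molar mass of Fe_2Al_9Si_4O_23(OH): 2·55.845 + 9·26.982 + 4·28.085 + 24·15.999 + 1·1.008 = 851.852 g/mol.
Mass of H per formula unit: 1 × 1.008 = 1.008 g.
Weight fraction H = 1.008 / 851.852 = 0.0012.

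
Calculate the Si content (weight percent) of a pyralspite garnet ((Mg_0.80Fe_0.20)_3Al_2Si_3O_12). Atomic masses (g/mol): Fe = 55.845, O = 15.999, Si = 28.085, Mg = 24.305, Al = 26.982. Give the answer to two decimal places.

19.96 weight percent

Molar mass of (Mg_0.80Fe_0.20)_3Al_2Si_3O_12: 2.40×24.305 + 0.60×55.845 + 2×26.982 + 3×28.085 + 12×15.999 = 422.046 g/mol.
Mass of Si per formula unit: 3 × 28.085 = 84.255 g.
Weight fraction Si = 84.255 / 422.046 = 0.1996.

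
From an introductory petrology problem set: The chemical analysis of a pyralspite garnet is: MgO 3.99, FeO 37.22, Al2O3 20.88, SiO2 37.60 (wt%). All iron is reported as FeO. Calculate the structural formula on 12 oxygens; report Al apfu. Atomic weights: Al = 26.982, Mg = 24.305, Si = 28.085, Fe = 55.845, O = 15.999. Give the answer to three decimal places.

1.979 Al apfu

MgO: 3.99/40.304 = 0.09900 mol → 0.09900 mol Mg, 0.09900 mol O.
FeO: 37.22/71.844 = 0.51807 mol → 0.51807 mol Fe, 0.51807 mol O.
Al2O3: 20.88/101.961 = 0.20478 mol → 0.40956 mol Al, 0.61434 mol O.
SiO2: 37.60/60.083 = 0.62580 mol → 0.62580 mol Si, 1.25160 mol O.
Total oxygen = 2.48301 mol. Normalization factor = 12/2.48301 = 4.83284.
Al per 12 O = 0.40956 × 4.83284 = 1.979.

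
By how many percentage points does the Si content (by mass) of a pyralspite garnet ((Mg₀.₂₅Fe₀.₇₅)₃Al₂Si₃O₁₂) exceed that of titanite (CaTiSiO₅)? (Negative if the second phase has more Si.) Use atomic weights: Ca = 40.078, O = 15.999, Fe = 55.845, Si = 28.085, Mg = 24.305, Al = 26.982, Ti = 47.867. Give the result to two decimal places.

3.44 percentage points

Si in (Mg₀.₂₅Fe₀.₇₅)₃Al₂Si₃O₁₂: molar mass 474.087 g/mol; 3×28.085 = 84.255 g → 17.77 wt%.
Si in CaTiSiO₅: molar mass 196.025 g/mol; 1×28.085 = 28.085 g → 14.33 wt%.
Difference = 17.77 − 14.33 = 3.44 percentage points.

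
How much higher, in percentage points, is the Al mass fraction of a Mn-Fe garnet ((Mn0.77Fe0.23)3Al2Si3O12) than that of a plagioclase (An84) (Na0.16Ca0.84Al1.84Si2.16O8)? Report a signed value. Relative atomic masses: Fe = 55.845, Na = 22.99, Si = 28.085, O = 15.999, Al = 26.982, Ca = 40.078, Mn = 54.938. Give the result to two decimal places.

First mineral: 53.964 g Al in 495.647 g formula = 10.89 wt% Al.
Second mineral: 49.647 g Al in 275.646 g formula = 18.01 wt% Al.
10.89% − 18.01% gives a difference of -7.12 percentage points.

-7.12 percentage points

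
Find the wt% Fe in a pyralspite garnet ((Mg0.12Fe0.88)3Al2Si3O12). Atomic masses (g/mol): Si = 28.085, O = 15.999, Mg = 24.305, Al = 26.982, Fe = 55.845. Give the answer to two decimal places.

Formula mass = 0.36*24.305 + 2.64*55.845 + 2*26.982 + 3*28.085 + 12*15.999 = 486.388 g/mol, of which 147.431 g is Fe.
So Fe makes up 147.431/486.388 = 0.3031 of the mass, i.e. 30.31%.

30.31 weight percent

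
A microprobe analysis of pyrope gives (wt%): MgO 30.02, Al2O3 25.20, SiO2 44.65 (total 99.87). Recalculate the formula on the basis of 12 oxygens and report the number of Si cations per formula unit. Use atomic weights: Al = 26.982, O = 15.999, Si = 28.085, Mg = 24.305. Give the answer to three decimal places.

3.000 Si apfu

MgO: 30.02/40.304 = 0.74484 mol → 0.74484 mol Mg, 0.74484 mol O.
Al2O3: 25.20/101.961 = 0.24715 mol → 0.49430 mol Al, 0.74145 mol O.
SiO2: 44.65/60.083 = 0.74314 mol → 0.74314 mol Si, 1.48628 mol O.
Total oxygen = 2.97257 mol. Normalization factor = 12/2.97257 = 4.03691.
Si per 12 O = 0.74314 × 4.03691 = 3.000.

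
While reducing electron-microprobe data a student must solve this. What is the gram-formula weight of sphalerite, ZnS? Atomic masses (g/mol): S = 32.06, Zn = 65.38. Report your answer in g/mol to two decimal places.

97.44 g/mol

The formula mass is the sum 1×65.38 + 1×32.06.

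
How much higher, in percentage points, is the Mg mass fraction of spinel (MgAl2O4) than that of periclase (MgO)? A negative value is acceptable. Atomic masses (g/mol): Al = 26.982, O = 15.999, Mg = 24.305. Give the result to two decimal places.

First mineral: 24.305 g Mg in 142.265 g formula = 17.08 wt% Mg.
Second mineral: 24.305 g Mg in 40.304 g formula = 60.30 wt% Mg.
17.08% − 60.30% gives a difference of -43.22 percentage points.

-43.22 percentage points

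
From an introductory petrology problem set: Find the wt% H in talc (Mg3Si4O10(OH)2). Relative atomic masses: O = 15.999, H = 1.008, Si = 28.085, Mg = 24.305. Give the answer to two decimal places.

0.53 mass %

Formula mass = 3·24.305 + 4·28.085 + 12·15.999 + 2·1.008 = 379.259 g/mol, of which 2.016 g is H.
So H makes up 2.016/379.259 = 0.0053 of the mass, i.e. 0.53%.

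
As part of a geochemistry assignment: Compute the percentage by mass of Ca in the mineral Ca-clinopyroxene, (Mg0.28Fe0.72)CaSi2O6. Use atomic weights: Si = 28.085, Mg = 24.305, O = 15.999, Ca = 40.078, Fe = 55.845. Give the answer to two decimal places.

16.75 weight percent

M((Mg0.28Fe0.72)CaSi2O6) = 239.256 g/mol.
Ca contributes 1 × 40.078 = 40.078 g per mole.
40.078/239.256 = 0.1675 → 16.75%.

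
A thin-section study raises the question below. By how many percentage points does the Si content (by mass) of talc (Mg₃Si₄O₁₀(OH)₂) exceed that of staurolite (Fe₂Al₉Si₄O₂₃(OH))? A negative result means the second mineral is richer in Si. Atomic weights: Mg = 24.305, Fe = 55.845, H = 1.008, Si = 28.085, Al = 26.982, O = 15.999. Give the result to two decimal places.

16.43 percentage points

Si in Mg₃Si₄O₁₀(OH)₂: molar mass 379.259 g/mol; 4×28.085 = 112.340 g → 29.62 wt%.
Si in Fe₂Al₉Si₄O₂₃(OH): molar mass 851.852 g/mol; 4×28.085 = 112.340 g → 13.19 wt%.
Difference = 29.62 − 13.19 = 16.43 percentage points.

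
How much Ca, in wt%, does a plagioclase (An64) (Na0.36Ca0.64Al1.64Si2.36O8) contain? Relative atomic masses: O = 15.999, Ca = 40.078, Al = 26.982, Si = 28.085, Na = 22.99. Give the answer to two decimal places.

Formula mass = 0.36×22.99 + 0.64×40.078 + 1.64×26.982 + 2.36×28.085 + 8×15.999 = 272.449 g/mol, of which 25.650 g is Ca.
So Ca makes up 25.650/272.449 = 0.0941 of the mass, i.e. 9.41%.

9.41 wt%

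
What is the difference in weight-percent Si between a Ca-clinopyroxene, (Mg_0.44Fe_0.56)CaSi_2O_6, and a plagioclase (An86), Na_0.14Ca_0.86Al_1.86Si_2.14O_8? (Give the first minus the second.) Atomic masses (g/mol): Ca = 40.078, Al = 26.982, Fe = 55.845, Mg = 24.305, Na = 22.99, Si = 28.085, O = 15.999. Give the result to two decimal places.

First mineral: 56.170 g Si in 234.209 g formula = 23.98 wt% Si.
Second mineral: 60.102 g Si in 275.966 g formula = 21.78 wt% Si.
23.98% − 21.78% gives a difference of 2.20 percentage points.

2.20 percentage points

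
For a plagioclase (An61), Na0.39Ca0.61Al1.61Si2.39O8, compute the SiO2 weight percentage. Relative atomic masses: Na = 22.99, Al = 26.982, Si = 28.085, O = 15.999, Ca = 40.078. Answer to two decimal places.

52.80 wt%

Molar mass of Na0.39Ca0.61Al1.61Si2.39O8 = 0.39·22.99 + 0.61·40.078 + 1.61·26.982 + 2.39·28.085 + 8·15.999 = 271.970 g/mol.
Each formula unit contains 2.39 Si, equivalent to 2.39/1 = 2.3900 mol SiO2.
M(SiO2) = 1×28.085 + 2×15.999 = 60.083 g/mol.
Mass of SiO2 per formula unit = 2.3900 × 60.083 = 143.598 g.
SiO2 wt% = 143.598 / 271.970 × 100 = 52.80%.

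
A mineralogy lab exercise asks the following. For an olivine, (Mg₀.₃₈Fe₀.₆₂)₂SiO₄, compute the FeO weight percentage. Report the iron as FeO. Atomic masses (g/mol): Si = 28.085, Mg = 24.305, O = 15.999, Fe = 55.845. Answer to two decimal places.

Molar mass of (Mg₀.₃₈Fe₀.₆₂)₂SiO₄ = 0.76*24.305 + 1.24*55.845 + 1*28.085 + 4*15.999 = 179.801 g/mol.
Each formula unit contains 1.24 Fe, equivalent to 1.24/1 = 1.2400 mol FeO.
M(FeO) = 1×55.845 + 1×15.999 = 71.844 g/mol.
Mass of FeO per formula unit = 1.2400 × 71.844 = 89.087 g.
FeO wt% = 89.087 / 179.801 × 100 = 49.55%.

49.55 wt%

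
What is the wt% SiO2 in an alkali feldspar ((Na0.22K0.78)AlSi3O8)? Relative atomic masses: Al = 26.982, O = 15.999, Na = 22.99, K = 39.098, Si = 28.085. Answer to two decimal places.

65.60 wt%

Formula mass = 274.783 g/mol.
3 Si → 3.0000 mol SiO2 per formula unit; M(SiO2) = 60.083, so SiO2 mass = 180.249 g.
180.249/274.783 × 100 = 65.60 wt%.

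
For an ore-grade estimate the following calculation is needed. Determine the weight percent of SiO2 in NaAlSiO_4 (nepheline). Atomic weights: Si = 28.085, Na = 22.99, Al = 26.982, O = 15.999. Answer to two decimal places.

Molar mass of NaAlSiO_4 = 1·22.99 + 1·26.982 + 1·28.085 + 4·15.999 = 142.053 g/mol.
Each formula unit contains 1 Si, equivalent to 1/1 = 1.0000 mol SiO2.
M(SiO2) = 1×28.085 + 2×15.999 = 60.083 g/mol.
Mass of SiO2 per formula unit = 1.0000 × 60.083 = 60.083 g.
SiO2 wt% = 60.083 / 142.053 × 100 = 42.30%.

42.30 wt%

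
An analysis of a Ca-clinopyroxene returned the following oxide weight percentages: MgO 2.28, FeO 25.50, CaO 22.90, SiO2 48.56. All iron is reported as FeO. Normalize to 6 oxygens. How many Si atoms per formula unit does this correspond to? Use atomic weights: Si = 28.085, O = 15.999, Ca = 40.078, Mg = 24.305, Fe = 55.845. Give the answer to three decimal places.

MgO (M=40.304): mol = 0.05657; Mg = 0.05657, O = 0.05657.
FeO (M=71.844): mol = 0.35494; Fe = 0.35494, O = 0.35494.
CaO (M=56.077): mol = 0.40837; Ca = 0.40837, O = 0.40837.
SiO2 (M=60.083): mol = 0.80822; Si = 0.80822, O = 1.61644.
ΣO = 2.43632; factor = 6/ΣO = 2.46273.
Si apfu = 0.80822 × 2.46273 = 1.990.

1.990 Si apfu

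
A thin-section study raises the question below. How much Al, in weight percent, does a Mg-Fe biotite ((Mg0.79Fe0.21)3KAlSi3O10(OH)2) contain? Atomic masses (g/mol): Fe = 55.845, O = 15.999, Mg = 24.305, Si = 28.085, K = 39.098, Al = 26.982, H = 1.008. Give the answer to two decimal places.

Molar mass of (Mg0.79Fe0.21)3KAlSi3O10(OH)2: 2.37×24.305 + 0.63×55.845 + 1×39.098 + 1×26.982 + 3×28.085 + 12×15.999 + 2×1.008 = 437.124 g/mol.
Mass of Al per formula unit: 1 × 26.982 = 26.982 g.
Weight fraction Al = 26.982 / 437.124 = 0.0617.

6.17 weight percent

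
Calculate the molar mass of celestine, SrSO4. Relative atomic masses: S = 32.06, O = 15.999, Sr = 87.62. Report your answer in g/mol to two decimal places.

183.68 g/mol

The formula mass is the sum 1×87.62 + 1×32.06 + 4×15.999.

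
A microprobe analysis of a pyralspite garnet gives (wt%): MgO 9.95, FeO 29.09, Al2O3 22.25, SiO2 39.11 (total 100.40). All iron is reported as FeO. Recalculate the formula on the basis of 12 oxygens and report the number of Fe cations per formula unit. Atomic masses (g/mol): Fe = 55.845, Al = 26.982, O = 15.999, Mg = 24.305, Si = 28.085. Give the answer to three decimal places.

1.863 Fe apfu

MgO (M=40.304): mol = 0.24687; Mg = 0.24687, O = 0.24687.
FeO (M=71.844): mol = 0.40491; Fe = 0.40491, O = 0.40491.
Al2O3 (M=101.961): mol = 0.21822; Al = 0.43644, O = 0.65466.
SiO2 (M=60.083): mol = 0.65093; Si = 0.65093, O = 1.30186.
ΣO = 2.60830; factor = 12/ΣO = 4.60070.
Fe apfu = 0.40491 × 4.60070 = 1.863.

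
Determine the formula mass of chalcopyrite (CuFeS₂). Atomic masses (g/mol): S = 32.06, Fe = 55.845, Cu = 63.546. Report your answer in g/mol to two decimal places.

The formula mass is the sum 1·63.546 + 1·55.845 + 2·32.06.

183.51 g/mol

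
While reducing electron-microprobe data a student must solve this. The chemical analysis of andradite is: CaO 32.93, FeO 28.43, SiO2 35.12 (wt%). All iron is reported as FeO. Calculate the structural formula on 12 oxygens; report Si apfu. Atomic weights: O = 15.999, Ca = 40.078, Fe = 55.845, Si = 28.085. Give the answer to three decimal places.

3.259 Si apfu

32.93 wt% CaO ÷ 56.077 g/mol = 0.58723 mol, giving 0.58723 Ca and 0.58723 O.
28.43 wt% FeO ÷ 71.844 g/mol = 0.39572 mol, giving 0.39572 Fe and 0.39572 O.
35.12 wt% SiO2 ÷ 60.083 g/mol = 0.58452 mol, giving 0.58452 Si and 1.16904 O.
Oxygen sums to 2.15199; scaling by 12/2.15199 = 5.57623 puts the formula on 12 O.
Si: 0.58452 × 5.57623 = 3.259 atoms per formula unit.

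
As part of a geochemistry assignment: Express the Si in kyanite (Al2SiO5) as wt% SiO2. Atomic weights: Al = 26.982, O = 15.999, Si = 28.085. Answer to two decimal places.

37.08 wt%

Formula mass = 162.044 g/mol.
1 Si → 1.0000 mol SiO2 per formula unit; M(SiO2) = 60.083, so SiO2 mass = 60.083 g.
60.083/162.044 × 100 = 37.08 wt%.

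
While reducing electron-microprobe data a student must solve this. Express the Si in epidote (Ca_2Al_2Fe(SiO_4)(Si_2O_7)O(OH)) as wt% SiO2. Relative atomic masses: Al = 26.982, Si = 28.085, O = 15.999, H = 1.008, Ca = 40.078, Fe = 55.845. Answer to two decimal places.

37.30 wt%

Molar mass of Ca_2Al_2Fe(SiO_4)(Si_2O_7)O(OH) = 2×40.078 + 2×26.982 + 1×55.845 + 3×28.085 + 13×15.999 + 1×1.008 = 483.215 g/mol.
Each formula unit contains 3 Si, equivalent to 3/1 = 3.0000 mol SiO2.
M(SiO2) = 1×28.085 + 2×15.999 = 60.083 g/mol.
Mass of SiO2 per formula unit = 3.0000 × 60.083 = 180.249 g.
SiO2 wt% = 180.249 / 483.215 × 100 = 37.30%.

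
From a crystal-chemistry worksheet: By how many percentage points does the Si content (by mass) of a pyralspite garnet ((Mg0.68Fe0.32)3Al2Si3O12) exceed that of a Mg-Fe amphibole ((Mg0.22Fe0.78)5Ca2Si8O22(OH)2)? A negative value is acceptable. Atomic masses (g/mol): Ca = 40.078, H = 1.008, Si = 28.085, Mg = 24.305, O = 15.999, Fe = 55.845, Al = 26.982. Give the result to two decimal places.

-4.58 percentage points

First mineral: 84.255 g Si in 433.400 g formula = 19.44 wt% Si.
Second mineral: 224.680 g Si in 935.359 g formula = 24.02 wt% Si.
19.44% − 24.02% gives a difference of -4.58 percentage points.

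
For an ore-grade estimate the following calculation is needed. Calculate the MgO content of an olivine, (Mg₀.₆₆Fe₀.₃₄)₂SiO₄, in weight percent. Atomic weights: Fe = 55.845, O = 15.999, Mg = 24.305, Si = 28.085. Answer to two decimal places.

Molar mass of (Mg₀.₆₆Fe₀.₃₄)₂SiO₄ = 1.32*24.305 + 0.68*55.845 + 1*28.085 + 4*15.999 = 162.138 g/mol.
Each formula unit contains 1.32 Mg, equivalent to 1.32/1 = 1.3200 mol MgO.
M(MgO) = 1×24.305 + 1×15.999 = 40.304 g/mol.
Mass of MgO per formula unit = 1.3200 × 40.304 = 53.201 g.
MgO wt% = 53.201 / 162.138 × 100 = 32.81%.

32.81 wt%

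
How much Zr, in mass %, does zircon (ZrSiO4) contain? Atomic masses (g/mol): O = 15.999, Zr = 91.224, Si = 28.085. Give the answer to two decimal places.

49.77 mass %

M(ZrSiO4) = 183.305 g/mol.
Zr contributes 1 × 91.224 = 91.224 g per mole.
91.224/183.305 = 0.4977 → 49.77%.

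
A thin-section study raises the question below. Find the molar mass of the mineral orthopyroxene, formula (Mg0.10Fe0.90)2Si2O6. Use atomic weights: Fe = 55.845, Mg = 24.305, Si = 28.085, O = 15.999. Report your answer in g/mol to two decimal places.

Mg: 0.20 × 24.305 = 4.8610
Fe: 1.80 × 55.845 = 100.5210
Si: 2 × 28.085 = 56.1700
O: 6 × 15.999 = 95.9940
Summing the contributions gives the formula mass.

257.55 g/mol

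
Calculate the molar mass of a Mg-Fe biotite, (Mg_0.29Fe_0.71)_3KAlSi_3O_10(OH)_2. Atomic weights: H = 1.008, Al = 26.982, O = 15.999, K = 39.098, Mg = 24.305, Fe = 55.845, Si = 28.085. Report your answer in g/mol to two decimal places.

The formula mass is the sum 0.87*24.305 + 2.13*55.845 + 1*39.098 + 1*26.982 + 3*28.085 + 12*15.999 + 2*1.008.

484.43 g/mol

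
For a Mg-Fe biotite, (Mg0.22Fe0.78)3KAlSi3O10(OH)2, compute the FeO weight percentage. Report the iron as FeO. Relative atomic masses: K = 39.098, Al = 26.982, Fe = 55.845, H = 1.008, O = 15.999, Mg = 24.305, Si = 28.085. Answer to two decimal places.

Formula mass = 491.058 g/mol.
2.34 Fe → 2.3400 mol FeO per formula unit; M(FeO) = 71.844, so FeO mass = 168.115 g.
168.115/491.058 × 100 = 34.24 wt%.

34.24 wt%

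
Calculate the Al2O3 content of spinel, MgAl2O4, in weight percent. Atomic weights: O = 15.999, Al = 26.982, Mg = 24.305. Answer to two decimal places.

71.67 wt%

M(MgAl2O4) = 142.265 g/mol; M(Al2O3) = 101.961 g/mol.
Moles Al2O3 per formula unit = 2 Al ÷ 2 = 1.0000.
Al2O3 fraction = (1.0000 × 101.961) / 142.265 = 101.961/142.265 = 0.7167.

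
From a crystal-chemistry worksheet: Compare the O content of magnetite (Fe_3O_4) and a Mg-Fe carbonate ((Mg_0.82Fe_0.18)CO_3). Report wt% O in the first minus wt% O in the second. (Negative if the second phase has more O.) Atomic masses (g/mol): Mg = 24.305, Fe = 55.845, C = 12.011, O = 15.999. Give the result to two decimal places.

First mineral: 63.996 g O in 231.531 g formula = 27.64 wt% O.
Second mineral: 47.997 g O in 89.990 g formula = 53.34 wt% O.
27.64% − 53.34% gives a difference of -25.70 percentage points.

-25.70 percentage points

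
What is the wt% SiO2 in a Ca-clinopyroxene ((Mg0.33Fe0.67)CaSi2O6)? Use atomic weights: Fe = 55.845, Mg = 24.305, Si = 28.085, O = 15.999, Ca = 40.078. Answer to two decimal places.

50.56 wt%

M((Mg0.33Fe0.67)CaSi2O6) = 237.679 g/mol; M(SiO2) = 60.083 g/mol.
Moles SiO2 per formula unit = 2 Si ÷ 1 = 2.0000.
SiO2 fraction = (2.0000 × 60.083) / 237.679 = 120.166/237.679 = 0.5056.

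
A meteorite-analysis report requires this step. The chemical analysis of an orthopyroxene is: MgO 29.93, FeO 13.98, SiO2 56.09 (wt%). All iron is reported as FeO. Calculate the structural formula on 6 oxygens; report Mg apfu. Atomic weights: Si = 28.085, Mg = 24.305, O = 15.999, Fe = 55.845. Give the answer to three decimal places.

29.93 wt% MgO ÷ 40.304 g/mol = 0.74261 mol, giving 0.74261 Mg and 0.74261 O.
13.98 wt% FeO ÷ 71.844 g/mol = 0.19459 mol, giving 0.19459 Fe and 0.19459 O.
56.09 wt% SiO2 ÷ 60.083 g/mol = 0.93354 mol, giving 0.93354 Si and 1.86708 O.
Oxygen sums to 2.80428; scaling by 6/2.80428 = 2.13959 puts the formula on 6 O.
Mg: 0.74261 × 2.13959 = 1.589 atoms per formula unit.

1.589 Mg apfu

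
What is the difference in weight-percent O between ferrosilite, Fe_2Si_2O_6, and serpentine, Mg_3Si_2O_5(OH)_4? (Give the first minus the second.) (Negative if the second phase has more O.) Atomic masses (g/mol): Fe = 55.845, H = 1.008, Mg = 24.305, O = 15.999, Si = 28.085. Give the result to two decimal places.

First mineral: 95.994 g O in 263.854 g formula = 36.38 wt% O.
Second mineral: 143.991 g O in 277.108 g formula = 51.96 wt% O.
36.38% − 51.96% gives a difference of -15.58 percentage points.

-15.58 percentage points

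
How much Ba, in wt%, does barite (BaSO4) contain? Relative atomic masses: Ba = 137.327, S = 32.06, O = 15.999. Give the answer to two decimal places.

Formula mass = 1*137.327 + 1*32.06 + 4*15.999 = 233.383 g/mol, of which 137.327 g is Ba.
So Ba makes up 137.327/233.383 = 0.5884 of the mass, i.e. 58.84%.

58.84 wt%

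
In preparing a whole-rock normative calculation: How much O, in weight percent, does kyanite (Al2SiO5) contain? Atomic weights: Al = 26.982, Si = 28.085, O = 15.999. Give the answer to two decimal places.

49.37 weight percent

M(Al2SiO5) = 162.044 g/mol.
O contributes 5 × 15.999 = 79.995 g per mole.
79.995/162.044 = 0.4937 → 49.37%.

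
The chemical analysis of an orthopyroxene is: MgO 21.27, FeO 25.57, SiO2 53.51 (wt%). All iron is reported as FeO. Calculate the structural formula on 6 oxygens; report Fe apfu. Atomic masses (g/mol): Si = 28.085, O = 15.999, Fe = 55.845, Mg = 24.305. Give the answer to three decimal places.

0.801 Fe apfu

21.27 wt% MgO ÷ 40.304 g/mol = 0.52774 mol, giving 0.52774 Mg and 0.52774 O.
25.57 wt% FeO ÷ 71.844 g/mol = 0.35591 mol, giving 0.35591 Fe and 0.35591 O.
53.51 wt% SiO2 ÷ 60.083 g/mol = 0.89060 mol, giving 0.89060 Si and 1.78120 O.
Oxygen sums to 2.66485; scaling by 6/2.66485 = 2.25153 puts the formula on 6 O.
Fe: 0.35591 × 2.25153 = 0.801 atoms per formula unit.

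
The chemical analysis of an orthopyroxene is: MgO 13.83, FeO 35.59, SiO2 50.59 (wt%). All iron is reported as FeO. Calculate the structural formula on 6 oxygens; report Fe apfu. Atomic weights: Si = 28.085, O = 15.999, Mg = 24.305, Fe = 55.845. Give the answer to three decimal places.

13.83 wt% MgO ÷ 40.304 g/mol = 0.34314 mol, giving 0.34314 Mg and 0.34314 O.
35.59 wt% FeO ÷ 71.844 g/mol = 0.49538 mol, giving 0.49538 Fe and 0.49538 O.
50.59 wt% SiO2 ÷ 60.083 g/mol = 0.84200 mol, giving 0.84200 Si and 1.68400 O.
Oxygen sums to 2.52252; scaling by 6/2.52252 = 2.37857 puts the formula on 6 O.
Fe: 0.49538 × 2.37857 = 1.178 atoms per formula unit.

1.178 Fe apfu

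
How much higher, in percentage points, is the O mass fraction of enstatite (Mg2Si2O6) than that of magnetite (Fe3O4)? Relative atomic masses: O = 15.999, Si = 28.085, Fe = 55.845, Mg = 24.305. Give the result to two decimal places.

O in Mg2Si2O6: molar mass 200.774 g/mol; 6×15.999 = 95.994 g → 47.81 wt%.
O in Fe3O4: molar mass 231.531 g/mol; 4×15.999 = 63.996 g → 27.64 wt%.
Difference = 47.81 − 27.64 = 20.17 percentage points.

20.17 percentage points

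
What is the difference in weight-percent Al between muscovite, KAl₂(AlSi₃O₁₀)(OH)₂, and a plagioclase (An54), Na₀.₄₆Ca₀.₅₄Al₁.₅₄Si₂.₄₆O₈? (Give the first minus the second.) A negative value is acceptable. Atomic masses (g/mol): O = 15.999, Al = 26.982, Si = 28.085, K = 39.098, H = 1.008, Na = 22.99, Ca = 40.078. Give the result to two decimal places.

Al in KAl₂(AlSi₃O₁₀)(OH)₂: molar mass 398.303 g/mol; 3×26.982 = 80.946 g → 20.32 wt%.
Al in Na₀.₄₆Ca₀.₅₄Al₁.₅₄Si₂.₄₆O₈: molar mass 270.851 g/mol; 1.54×26.982 = 41.552 g → 15.34 wt%.
Difference = 20.32 − 15.34 = 4.98 percentage points.

4.98 percentage points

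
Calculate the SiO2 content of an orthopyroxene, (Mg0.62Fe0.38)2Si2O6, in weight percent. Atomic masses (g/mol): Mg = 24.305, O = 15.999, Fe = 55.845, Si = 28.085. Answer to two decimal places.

Molar mass of (Mg0.62Fe0.38)2Si2O6 = 1.24×24.305 + 0.76×55.845 + 2×28.085 + 6×15.999 = 224.744 g/mol.
Each formula unit contains 2 Si, equivalent to 2/1 = 2.0000 mol SiO2.
M(SiO2) = 1×28.085 + 2×15.999 = 60.083 g/mol.
Mass of SiO2 per formula unit = 2.0000 × 60.083 = 120.166 g.
SiO2 wt% = 120.166 / 224.744 × 100 = 53.47%.

53.47 wt%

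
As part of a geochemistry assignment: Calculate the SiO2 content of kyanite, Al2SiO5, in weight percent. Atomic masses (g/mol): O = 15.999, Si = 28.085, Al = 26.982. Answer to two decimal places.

Formula mass = 162.044 g/mol.
1 Si → 1.0000 mol SiO2 per formula unit; M(SiO2) = 60.083, so SiO2 mass = 60.083 g.
60.083/162.044 × 100 = 37.08 wt%.

37.08 wt%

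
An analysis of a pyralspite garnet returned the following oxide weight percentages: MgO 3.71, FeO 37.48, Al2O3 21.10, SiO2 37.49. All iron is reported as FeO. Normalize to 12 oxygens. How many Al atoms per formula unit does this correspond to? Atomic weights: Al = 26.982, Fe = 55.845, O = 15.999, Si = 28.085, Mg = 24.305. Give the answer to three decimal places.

MgO (M=40.304): mol = 0.09205; Mg = 0.09205, O = 0.09205.
FeO (M=71.844): mol = 0.52169; Fe = 0.52169, O = 0.52169.
Al2O3 (M=101.961): mol = 0.20694; Al = 0.41388, O = 0.62082.
SiO2 (M=60.083): mol = 0.62397; Si = 0.62397, O = 1.24794.
ΣO = 2.48250; factor = 12/ΣO = 4.83384.
Al apfu = 0.41388 × 4.83384 = 2.001.

2.001 Al apfu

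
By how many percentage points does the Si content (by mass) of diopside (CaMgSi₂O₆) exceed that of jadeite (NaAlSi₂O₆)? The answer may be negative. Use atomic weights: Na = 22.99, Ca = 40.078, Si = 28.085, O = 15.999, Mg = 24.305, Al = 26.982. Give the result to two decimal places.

First mineral: 56.170 g Si in 216.547 g formula = 25.94 wt% Si.
Second mineral: 56.170 g Si in 202.136 g formula = 27.79 wt% Si.
25.94% − 27.79% gives a difference of -1.85 percentage points.

-1.85 percentage points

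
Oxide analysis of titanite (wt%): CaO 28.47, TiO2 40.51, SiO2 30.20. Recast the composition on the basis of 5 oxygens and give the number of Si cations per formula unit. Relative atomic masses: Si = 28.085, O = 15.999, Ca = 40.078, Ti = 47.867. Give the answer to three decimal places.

0.994 Si apfu

CaO: 28.47/56.077 = 0.50769 mol → 0.50769 mol Ca, 0.50769 mol O.
TiO2: 40.51/79.865 = 0.50723 mol → 0.50723 mol Ti, 1.01446 mol O.
SiO2: 30.20/60.083 = 0.50264 mol → 0.50264 mol Si, 1.00528 mol O.
Total oxygen = 2.52743 mol. Normalization factor = 5/2.52743 = 1.97829.
Si per 5 O = 0.50264 × 1.97829 = 0.994.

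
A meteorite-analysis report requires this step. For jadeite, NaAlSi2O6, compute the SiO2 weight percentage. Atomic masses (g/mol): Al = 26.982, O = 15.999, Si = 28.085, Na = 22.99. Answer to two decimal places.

M(NaAlSi2O6) = 202.136 g/mol; M(SiO2) = 60.083 g/mol.
Moles SiO2 per formula unit = 2 Si ÷ 1 = 2.0000.
SiO2 fraction = (2.0000 × 60.083) / 202.136 = 120.166/202.136 = 0.5945.

59.45 wt%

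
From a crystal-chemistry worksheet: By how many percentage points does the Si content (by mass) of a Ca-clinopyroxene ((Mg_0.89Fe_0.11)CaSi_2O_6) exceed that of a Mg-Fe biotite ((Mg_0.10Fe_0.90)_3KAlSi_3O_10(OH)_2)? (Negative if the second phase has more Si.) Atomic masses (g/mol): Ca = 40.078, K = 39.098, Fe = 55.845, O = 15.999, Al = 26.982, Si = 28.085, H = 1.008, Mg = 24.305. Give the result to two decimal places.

Si in (Mg_0.89Fe_0.11)CaSi_2O_6: molar mass 220.016 g/mol; 2×28.085 = 56.170 g → 25.53 wt%.
Si in (Mg_0.10Fe_0.90)_3KAlSi_3O_10(OH)_2: molar mass 502.412 g/mol; 3×28.085 = 84.255 g → 16.77 wt%.
Difference = 25.53 − 16.77 = 8.76 percentage points.

8.76 percentage points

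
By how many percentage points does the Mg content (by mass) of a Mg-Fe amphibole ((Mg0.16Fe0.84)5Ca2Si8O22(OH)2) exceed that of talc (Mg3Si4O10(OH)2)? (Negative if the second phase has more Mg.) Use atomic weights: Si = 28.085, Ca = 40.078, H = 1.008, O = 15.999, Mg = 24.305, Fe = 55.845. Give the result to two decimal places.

M((Mg0.16Fe0.84)5Ca2Si8O22(OH)2) = 944.821 g/mol, so wt% Mg = 19.444/944.821 × 100 = 2.06%.
M(Mg3Si4O10(OH)2) = 379.259 g/mol, so wt% Mg = 72.915/379.259 × 100 = 19.23%.
2.06 − 19.23 = -17.17 pp.

-17.17 percentage points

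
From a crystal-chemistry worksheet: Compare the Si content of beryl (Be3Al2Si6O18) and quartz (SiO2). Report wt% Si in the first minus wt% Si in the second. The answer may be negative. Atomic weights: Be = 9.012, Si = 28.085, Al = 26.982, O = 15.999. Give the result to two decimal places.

-15.39 percentage points

Si in Be3Al2Si6O18: molar mass 537.492 g/mol; 6×28.085 = 168.510 g → 31.35 wt%.
Si in SiO2: molar mass 60.083 g/mol; 1×28.085 = 28.085 g → 46.74 wt%.
Difference = 31.35 − 46.74 = -15.39 percentage points.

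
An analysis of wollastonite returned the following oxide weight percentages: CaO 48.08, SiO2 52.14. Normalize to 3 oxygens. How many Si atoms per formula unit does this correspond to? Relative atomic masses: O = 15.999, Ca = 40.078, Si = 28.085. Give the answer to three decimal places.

CaO: 48.08/56.077 = 0.85739 mol → 0.85739 mol Ca, 0.85739 mol O.
SiO2: 52.14/60.083 = 0.86780 mol → 0.86780 mol Si, 1.73560 mol O.
Total oxygen = 2.59299 mol. Normalization factor = 3/2.59299 = 1.15697.
Si per 3 O = 0.86780 × 1.15697 = 1.004.

1.004 Si apfu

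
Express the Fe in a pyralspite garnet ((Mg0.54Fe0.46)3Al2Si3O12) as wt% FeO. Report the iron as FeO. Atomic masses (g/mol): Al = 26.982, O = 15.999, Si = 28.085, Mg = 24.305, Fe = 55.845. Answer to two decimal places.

Formula mass = 446.647 g/mol.
1.38 Fe → 1.3800 mol FeO per formula unit; M(FeO) = 71.844, so FeO mass = 99.145 g.
99.145/446.647 × 100 = 22.20 wt%.

22.20 wt%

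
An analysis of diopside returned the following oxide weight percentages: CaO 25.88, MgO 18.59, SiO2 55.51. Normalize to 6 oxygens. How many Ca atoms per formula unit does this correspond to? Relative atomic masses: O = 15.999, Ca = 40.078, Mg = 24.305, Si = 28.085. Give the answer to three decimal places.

25.88 wt% CaO ÷ 56.077 g/mol = 0.46151 mol, giving 0.46151 Ca and 0.46151 O.
18.59 wt% MgO ÷ 40.304 g/mol = 0.46124 mol, giving 0.46124 Mg and 0.46124 O.
55.51 wt% SiO2 ÷ 60.083 g/mol = 0.92389 mol, giving 0.92389 Si and 1.84778 O.
Oxygen sums to 2.77053; scaling by 6/2.77053 = 2.16565 puts the formula on 6 O.
Ca: 0.46151 × 2.16565 = 0.999 atoms per formula unit.

0.999 Ca apfu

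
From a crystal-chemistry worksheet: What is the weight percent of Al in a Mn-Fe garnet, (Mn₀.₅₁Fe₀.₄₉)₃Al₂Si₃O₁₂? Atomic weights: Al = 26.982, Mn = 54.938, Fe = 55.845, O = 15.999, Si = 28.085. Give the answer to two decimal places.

Formula mass = 1.53·54.938 + 1.47·55.845 + 2·26.982 + 3·28.085 + 12·15.999 = 496.354 g/mol, of which 53.964 g is Al.
So Al makes up 53.964/496.354 = 0.1087 of the mass, i.e. 10.87%.

10.87 wt%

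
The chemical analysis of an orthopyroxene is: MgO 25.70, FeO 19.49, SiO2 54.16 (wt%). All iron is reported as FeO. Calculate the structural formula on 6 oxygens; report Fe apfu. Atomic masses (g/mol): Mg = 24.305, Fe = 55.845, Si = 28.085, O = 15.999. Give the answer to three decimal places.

0.600 Fe apfu

25.70 wt% MgO ÷ 40.304 g/mol = 0.63765 mol, giving 0.63765 Mg and 0.63765 O.
19.49 wt% FeO ÷ 71.844 g/mol = 0.27128 mol, giving 0.27128 Fe and 0.27128 O.
54.16 wt% SiO2 ÷ 60.083 g/mol = 0.90142 mol, giving 0.90142 Si and 1.80284 O.
Oxygen sums to 2.71177; scaling by 6/2.71177 = 2.21258 puts the formula on 6 O.
Fe: 0.27128 × 2.21258 = 0.600 atoms per formula unit.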